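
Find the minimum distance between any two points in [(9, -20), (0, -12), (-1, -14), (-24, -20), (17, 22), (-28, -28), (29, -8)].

Computing all pairwise distances among 7 points:

d((9, -20), (0, -12)) = 12.0416
d((9, -20), (-1, -14)) = 11.6619
d((9, -20), (-24, -20)) = 33.0
d((9, -20), (17, 22)) = 42.7551
d((9, -20), (-28, -28)) = 37.855
d((9, -20), (29, -8)) = 23.3238
d((0, -12), (-1, -14)) = 2.2361 <-- minimum
d((0, -12), (-24, -20)) = 25.2982
d((0, -12), (17, 22)) = 38.0132
d((0, -12), (-28, -28)) = 32.249
d((0, -12), (29, -8)) = 29.2746
d((-1, -14), (-24, -20)) = 23.7697
d((-1, -14), (17, 22)) = 40.2492
d((-1, -14), (-28, -28)) = 30.4138
d((-1, -14), (29, -8)) = 30.5941
d((-24, -20), (17, 22)) = 58.6941
d((-24, -20), (-28, -28)) = 8.9443
d((-24, -20), (29, -8)) = 54.3415
d((17, 22), (-28, -28)) = 67.2681
d((17, 22), (29, -8)) = 32.311
d((-28, -28), (29, -8)) = 60.407

Closest pair: (0, -12) and (-1, -14) with distance 2.2361

The closest pair is (0, -12) and (-1, -14) with Euclidean distance 2.2361. For 7 points, brute-force pairwise comparison is shown above. For large n, the divide-and-conquer algorithm (sort by x, recurse on halves, check the dividing strip) achieves O(n log n).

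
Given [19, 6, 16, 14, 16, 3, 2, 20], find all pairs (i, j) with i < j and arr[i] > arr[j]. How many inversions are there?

Finding inversions in [19, 6, 16, 14, 16, 3, 2, 20]:

(0, 1): arr[0]=19 > arr[1]=6
(0, 2): arr[0]=19 > arr[2]=16
(0, 3): arr[0]=19 > arr[3]=14
(0, 4): arr[0]=19 > arr[4]=16
(0, 5): arr[0]=19 > arr[5]=3
(0, 6): arr[0]=19 > arr[6]=2
(1, 5): arr[1]=6 > arr[5]=3
(1, 6): arr[1]=6 > arr[6]=2
(2, 3): arr[2]=16 > arr[3]=14
(2, 5): arr[2]=16 > arr[5]=3
(2, 6): arr[2]=16 > arr[6]=2
(3, 5): arr[3]=14 > arr[5]=3
(3, 6): arr[3]=14 > arr[6]=2
(4, 5): arr[4]=16 > arr[5]=3
(4, 6): arr[4]=16 > arr[6]=2
(5, 6): arr[5]=3 > arr[6]=2

Total inversions: 16

The array has 16 inversion(s): (0,1), (0,2), (0,3), (0,4), (0,5), (0,6), (1,5), (1,6), (2,3), (2,5), (2,6), (3,5), (3,6), (4,5), (4,6), (5,6). Each pair (i,j) satisfies i < j and arr[i] > arr[j].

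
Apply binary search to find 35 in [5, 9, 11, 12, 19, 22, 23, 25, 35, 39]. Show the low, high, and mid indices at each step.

Binary search for 35 in [5, 9, 11, 12, 19, 22, 23, 25, 35, 39]:

lo=0, hi=9, mid=4, arr[mid]=19 -> 19 < 35, search right half
lo=5, hi=9, mid=7, arr[mid]=25 -> 25 < 35, search right half
lo=8, hi=9, mid=8, arr[mid]=35 -> Found target at index 8!

Binary search finds 35 at index 8 after 3 comparisons. The search repeatedly halves the search space by comparing with the middle element.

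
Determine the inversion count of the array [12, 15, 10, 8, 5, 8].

Finding inversions in [12, 15, 10, 8, 5, 8]:

(0, 2): arr[0]=12 > arr[2]=10
(0, 3): arr[0]=12 > arr[3]=8
(0, 4): arr[0]=12 > arr[4]=5
(0, 5): arr[0]=12 > arr[5]=8
(1, 2): arr[1]=15 > arr[2]=10
(1, 3): arr[1]=15 > arr[3]=8
(1, 4): arr[1]=15 > arr[4]=5
(1, 5): arr[1]=15 > arr[5]=8
(2, 3): arr[2]=10 > arr[3]=8
(2, 4): arr[2]=10 > arr[4]=5
(2, 5): arr[2]=10 > arr[5]=8
(3, 4): arr[3]=8 > arr[4]=5

Total inversions: 12

The array has 12 inversion(s): (0,2), (0,3), (0,4), (0,5), (1,2), (1,3), (1,4), (1,5), (2,3), (2,4), (2,5), (3,4). Each pair (i,j) satisfies i < j and arr[i] > arr[j].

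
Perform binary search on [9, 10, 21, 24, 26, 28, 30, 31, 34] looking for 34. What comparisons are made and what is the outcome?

Binary search for 34 in [9, 10, 21, 24, 26, 28, 30, 31, 34]:

lo=0, hi=8, mid=4, arr[mid]=26 -> 26 < 34, search right half
lo=5, hi=8, mid=6, arr[mid]=30 -> 30 < 34, search right half
lo=7, hi=8, mid=7, arr[mid]=31 -> 31 < 34, search right half
lo=8, hi=8, mid=8, arr[mid]=34 -> Found target at index 8!

Binary search finds 34 at index 8 after 4 comparisons. The search repeatedly halves the search space by comparing with the middle element.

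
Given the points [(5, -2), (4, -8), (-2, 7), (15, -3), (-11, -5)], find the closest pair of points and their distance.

Computing all pairwise distances among 5 points:

d((5, -2), (4, -8)) = 6.0828 <-- minimum
d((5, -2), (-2, 7)) = 11.4018
d((5, -2), (15, -3)) = 10.0499
d((5, -2), (-11, -5)) = 16.2788
d((4, -8), (-2, 7)) = 16.1555
d((4, -8), (15, -3)) = 12.083
d((4, -8), (-11, -5)) = 15.2971
d((-2, 7), (15, -3)) = 19.7231
d((-2, 7), (-11, -5)) = 15.0
d((15, -3), (-11, -5)) = 26.0768

Closest pair: (5, -2) and (4, -8) with distance 6.0828

The closest pair is (5, -2) and (4, -8) with Euclidean distance 6.0828. For 5 points, brute-force pairwise comparison is shown above. For large n, the divide-and-conquer algorithm (sort by x, recurse on halves, check the dividing strip) achieves O(n log n).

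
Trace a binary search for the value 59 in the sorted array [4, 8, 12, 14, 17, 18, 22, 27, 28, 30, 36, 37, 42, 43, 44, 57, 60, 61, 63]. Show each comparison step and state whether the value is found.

Binary search for 59 in [4, 8, 12, 14, 17, 18, 22, 27, 28, 30, 36, 37, 42, 43, 44, 57, 60, 61, 63]:

lo=0, hi=18, mid=9, arr[mid]=30 -> 30 < 59, search right half
lo=10, hi=18, mid=14, arr[mid]=44 -> 44 < 59, search right half
lo=15, hi=18, mid=16, arr[mid]=60 -> 60 > 59, search left half
lo=15, hi=15, mid=15, arr[mid]=57 -> 57 < 59, search right half
lo=16 > hi=15, target 59 not found

Binary search determines that 59 is not in the array after 4 comparisons. The search space was exhausted without finding the target.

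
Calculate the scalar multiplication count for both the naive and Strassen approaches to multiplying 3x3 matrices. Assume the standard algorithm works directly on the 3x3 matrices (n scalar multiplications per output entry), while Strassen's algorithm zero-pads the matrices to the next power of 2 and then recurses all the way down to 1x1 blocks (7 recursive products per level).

Matrix multiplication for 3x3 matrices:

Strassen's algorithm requires power-of-2 dimensions. Pad 3x3 to 4x4 (next power of 2).

Standard algorithm: 3^3 = 27 multiplications
Strassen's algorithm: 7^(log2(4)) = 7^2 = 49 multiplications
Difference: 27 - 49 = -22 (Strassen uses MORE here due to padding overhead — for small or just-over-power-of-2 n, padding can outweigh the per-level savings)

Standard: 27 multiplications (3^3). Strassen: 49 multiplications (7^2, after padding to 4x4). Strassen reduces 8 recursive multiplications to 7 at each level.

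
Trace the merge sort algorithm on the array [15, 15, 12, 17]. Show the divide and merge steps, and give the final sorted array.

Merge sort trace:

Split: [15, 15, 12, 17] -> [15, 15] and [12, 17]
  Split: [15, 15] -> [15] and [15]
  Merge: [15] + [15] -> [15, 15]
  Split: [12, 17] -> [12] and [17]
  Merge: [12] + [17] -> [12, 17]
Merge: [15, 15] + [12, 17] -> [12, 15, 15, 17]

Final sorted array: [12, 15, 15, 17]

The merge sort proceeds by recursively splitting the array and merging sorted halves.
After all merges, the sorted array is [12, 15, 15, 17].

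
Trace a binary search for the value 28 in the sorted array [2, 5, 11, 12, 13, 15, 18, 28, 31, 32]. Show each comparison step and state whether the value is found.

Binary search for 28 in [2, 5, 11, 12, 13, 15, 18, 28, 31, 32]:

lo=0, hi=9, mid=4, arr[mid]=13 -> 13 < 28, search right half
lo=5, hi=9, mid=7, arr[mid]=28 -> Found target at index 7!

Binary search finds 28 at index 7 after 2 comparisons. The search repeatedly halves the search space by comparing with the middle element.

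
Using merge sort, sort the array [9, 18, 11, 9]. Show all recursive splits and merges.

Merge sort trace:

Split: [9, 18, 11, 9] -> [9, 18] and [11, 9]
  Split: [9, 18] -> [9] and [18]
  Merge: [9] + [18] -> [9, 18]
  Split: [11, 9] -> [11] and [9]
  Merge: [11] + [9] -> [9, 11]
Merge: [9, 18] + [9, 11] -> [9, 9, 11, 18]

Final sorted array: [9, 9, 11, 18]

The merge sort proceeds by recursively splitting the array and merging sorted halves.
After all merges, the sorted array is [9, 9, 11, 18].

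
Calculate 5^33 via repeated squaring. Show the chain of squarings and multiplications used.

Computing 5^33 by squaring (build up from 5^1; each line after the first costs one multiplication):

5^1 = 5
5^2 = (5^1)^2 = 5^2 = 25
5^4 = (5^2)^2 = 25^2 = 625
5^8 = (5^4)^2 = 625^2 = 390625
5^16 = (5^8)^2 = 390625^2 = 152587890625
5^32 = (5^16)^2 = 152587890625^2 = 23283064365386962890625
5^33 = 5 * 5^32 = 5 * 23283064365386962890625 = 116415321826934814453125

Result: 116415321826934814453125
Multiplications needed: 6 (6 lines after 5^1)

5^33 = 116415321826934814453125. Using exponentiation by squaring, this requires 6 multiplications. The key idea: if the exponent is even, square the half-power; if odd, multiply by the base once.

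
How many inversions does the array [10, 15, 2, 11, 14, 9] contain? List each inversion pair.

Finding inversions in [10, 15, 2, 11, 14, 9]:

(0, 2): arr[0]=10 > arr[2]=2
(0, 5): arr[0]=10 > arr[5]=9
(1, 2): arr[1]=15 > arr[2]=2
(1, 3): arr[1]=15 > arr[3]=11
(1, 4): arr[1]=15 > arr[4]=14
(1, 5): arr[1]=15 > arr[5]=9
(3, 5): arr[3]=11 > arr[5]=9
(4, 5): arr[4]=14 > arr[5]=9

Total inversions: 8

The array has 8 inversion(s): (0,2), (0,5), (1,2), (1,3), (1,4), (1,5), (3,5), (4,5). Each pair (i,j) satisfies i < j and arr[i] > arr[j].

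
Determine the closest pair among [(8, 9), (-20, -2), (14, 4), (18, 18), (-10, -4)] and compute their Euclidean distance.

Computing all pairwise distances among 5 points:

d((8, 9), (-20, -2)) = 30.0832
d((8, 9), (14, 4)) = 7.8102 <-- minimum
d((8, 9), (18, 18)) = 13.4536
d((8, 9), (-10, -4)) = 22.2036
d((-20, -2), (14, 4)) = 34.5254
d((-20, -2), (18, 18)) = 42.9418
d((-20, -2), (-10, -4)) = 10.198
d((14, 4), (18, 18)) = 14.5602
d((14, 4), (-10, -4)) = 25.2982
d((18, 18), (-10, -4)) = 35.609

Closest pair: (8, 9) and (14, 4) with distance 7.8102

The closest pair is (8, 9) and (14, 4) with Euclidean distance 7.8102. For 5 points, brute-force pairwise comparison is shown above. For large n, the divide-and-conquer algorithm (sort by x, recurse on halves, check the dividing strip) achieves O(n log n).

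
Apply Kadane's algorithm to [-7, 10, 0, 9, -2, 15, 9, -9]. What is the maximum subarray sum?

Using Kadane's algorithm on [-7, 10, 0, 9, -2, 15, 9, -9]:

Scanning through the array:
Position 1 (value 10): max_ending_here = 10, max_so_far = 10
Position 2 (value 0): max_ending_here = 10, max_so_far = 10
Position 3 (value 9): max_ending_here = 19, max_so_far = 19
Position 4 (value -2): max_ending_here = 17, max_so_far = 19
Position 5 (value 15): max_ending_here = 32, max_so_far = 32
Position 6 (value 9): max_ending_here = 41, max_so_far = 41
Position 7 (value -9): max_ending_here = 32, max_so_far = 41

Maximum subarray: [10, 0, 9, -2, 15, 9]
Maximum sum: 41

The maximum subarray is [10, 0, 9, -2, 15, 9] with sum 41. This subarray runs from index 1 to index 6.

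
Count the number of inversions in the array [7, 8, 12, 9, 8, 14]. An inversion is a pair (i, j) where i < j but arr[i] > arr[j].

Finding inversions in [7, 8, 12, 9, 8, 14]:

(2, 3): arr[2]=12 > arr[3]=9
(2, 4): arr[2]=12 > arr[4]=8
(3, 4): arr[3]=9 > arr[4]=8

Total inversions: 3

The array has 3 inversion(s): (2,3), (2,4), (3,4). Each pair (i,j) satisfies i < j and arr[i] > arr[j].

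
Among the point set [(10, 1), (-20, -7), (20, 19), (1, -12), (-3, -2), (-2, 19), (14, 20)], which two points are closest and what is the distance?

Computing all pairwise distances among 7 points:

d((10, 1), (-20, -7)) = 31.0483
d((10, 1), (20, 19)) = 20.5913
d((10, 1), (1, -12)) = 15.8114
d((10, 1), (-3, -2)) = 13.3417
d((10, 1), (-2, 19)) = 21.6333
d((10, 1), (14, 20)) = 19.4165
d((-20, -7), (20, 19)) = 47.7074
d((-20, -7), (1, -12)) = 21.587
d((-20, -7), (-3, -2)) = 17.72
d((-20, -7), (-2, 19)) = 31.6228
d((-20, -7), (14, 20)) = 43.4166
d((20, 19), (1, -12)) = 36.3593
d((20, 19), (-3, -2)) = 31.1448
d((20, 19), (-2, 19)) = 22.0
d((20, 19), (14, 20)) = 6.0828 <-- minimum
d((1, -12), (-3, -2)) = 10.7703
d((1, -12), (-2, 19)) = 31.1448
d((1, -12), (14, 20)) = 34.5398
d((-3, -2), (-2, 19)) = 21.0238
d((-3, -2), (14, 20)) = 27.8029
d((-2, 19), (14, 20)) = 16.0312

Closest pair: (20, 19) and (14, 20) with distance 6.0828

The closest pair is (20, 19) and (14, 20) with Euclidean distance 6.0828. For 7 points, brute-force pairwise comparison is shown above. For large n, the divide-and-conquer algorithm (sort by x, recurse on halves, check the dividing strip) achieves O(n log n).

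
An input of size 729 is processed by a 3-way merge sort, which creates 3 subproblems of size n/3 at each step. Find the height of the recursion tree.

For divide and conquer with division factor 3:

Problem sizes at each level:
Level 0: 729
Level 1: 243
Level 2: 81
Level 3: 27
Level 4: 9
Level 5: 3
Level 6: 1

The root is level 0 and the size-1 base case is level 6 (the tree spans levels 0 through 6, i.e. 7 levels counting the root), so the depth is the number of divisions: log_3(729) = 6

The recursion tree depth is log_3(729) = 6. At each level, the problem size is divided by 3, so it takes 6 divisions to reduce to a base case of size 1. The algorithm makes 3 recursive calls at each level.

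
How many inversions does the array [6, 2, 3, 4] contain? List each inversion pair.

Finding inversions in [6, 2, 3, 4]:

(0, 1): arr[0]=6 > arr[1]=2
(0, 2): arr[0]=6 > arr[2]=3
(0, 3): arr[0]=6 > arr[3]=4

Total inversions: 3

The array has 3 inversion(s): (0,1), (0,2), (0,3). Each pair (i,j) satisfies i < j and arr[i] > arr[j].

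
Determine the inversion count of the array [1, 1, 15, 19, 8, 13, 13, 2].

Finding inversions in [1, 1, 15, 19, 8, 13, 13, 2]:

(2, 4): arr[2]=15 > arr[4]=8
(2, 5): arr[2]=15 > arr[5]=13
(2, 6): arr[2]=15 > arr[6]=13
(2, 7): arr[2]=15 > arr[7]=2
(3, 4): arr[3]=19 > arr[4]=8
(3, 5): arr[3]=19 > arr[5]=13
(3, 6): arr[3]=19 > arr[6]=13
(3, 7): arr[3]=19 > arr[7]=2
(4, 7): arr[4]=8 > arr[7]=2
(5, 7): arr[5]=13 > arr[7]=2
(6, 7): arr[6]=13 > arr[7]=2

Total inversions: 11

The array has 11 inversion(s): (2,4), (2,5), (2,6), (2,7), (3,4), (3,5), (3,6), (3,7), (4,7), (5,7), (6,7). Each pair (i,j) satisfies i < j and arr[i] > arr[j].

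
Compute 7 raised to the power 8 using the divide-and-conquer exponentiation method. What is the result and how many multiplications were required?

Computing 7^8 by squaring (build up from 7^1; each line after the first costs one multiplication):

7^1 = 7
7^2 = (7^1)^2 = 7^2 = 49
7^4 = (7^2)^2 = 49^2 = 2401
7^8 = (7^4)^2 = 2401^2 = 5764801

Result: 5764801
Multiplications needed: 3 (3 lines after 7^1)

7^8 = 5764801. Using exponentiation by squaring, this requires 3 multiplications. The key idea: if the exponent is even, square the half-power; if odd, multiply by the base once.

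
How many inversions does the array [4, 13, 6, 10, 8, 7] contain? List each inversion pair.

Finding inversions in [4, 13, 6, 10, 8, 7]:

(1, 2): arr[1]=13 > arr[2]=6
(1, 3): arr[1]=13 > arr[3]=10
(1, 4): arr[1]=13 > arr[4]=8
(1, 5): arr[1]=13 > arr[5]=7
(3, 4): arr[3]=10 > arr[4]=8
(3, 5): arr[3]=10 > arr[5]=7
(4, 5): arr[4]=8 > arr[5]=7

Total inversions: 7

The array has 7 inversion(s): (1,2), (1,3), (1,4), (1,5), (3,4), (3,5), (4,5). Each pair (i,j) satisfies i < j and arr[i] > arr[j].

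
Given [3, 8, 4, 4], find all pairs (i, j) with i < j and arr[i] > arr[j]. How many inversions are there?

Finding inversions in [3, 8, 4, 4]:

(1, 2): arr[1]=8 > arr[2]=4
(1, 3): arr[1]=8 > arr[3]=4

Total inversions: 2

The array has 2 inversion(s): (1,2), (1,3). Each pair (i,j) satisfies i < j and arr[i] > arr[j].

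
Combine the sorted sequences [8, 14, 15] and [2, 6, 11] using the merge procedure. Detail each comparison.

Merging process:

Compare 8 vs 2: take 2 from right. Merged: [2]
Compare 8 vs 6: take 6 from right. Merged: [2, 6]
Compare 8 vs 11: take 8 from left. Merged: [2, 6, 8]
Compare 14 vs 11: take 11 from right. Merged: [2, 6, 8, 11]
Append remaining from left: [14, 15]. Merged: [2, 6, 8, 11, 14, 15]

Final merged array: [2, 6, 8, 11, 14, 15]
Total comparisons: 4

The merged array is [2, 6, 8, 11, 14, 15], requiring 4 comparisons. The merge step runs in O(n) time where n is the total number of elements.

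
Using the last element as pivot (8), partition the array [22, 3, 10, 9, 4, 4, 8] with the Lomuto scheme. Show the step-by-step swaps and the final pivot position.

Lomuto partition with pivot = 8:

Initial array: [22, 3, 10, 9, 4, 4, 8]

arr[0]=22 > 8: no swap
arr[1]=3 <= 8: swap with position 0, array becomes [3, 22, 10, 9, 4, 4, 8]
arr[2]=10 > 8: no swap
arr[3]=9 > 8: no swap
arr[4]=4 <= 8: swap with position 1, array becomes [3, 4, 10, 9, 22, 4, 8]
arr[5]=4 <= 8: swap with position 2, array becomes [3, 4, 4, 9, 22, 10, 8]

Place pivot at position 3: [3, 4, 4, 8, 22, 10, 9]
Pivot position: 3

After partitioning with pivot 8, the array becomes [3, 4, 4, 8, 22, 10, 9]. The pivot is placed at index 3. All elements to the left of the pivot are <= 8, and all elements to the right are > 8.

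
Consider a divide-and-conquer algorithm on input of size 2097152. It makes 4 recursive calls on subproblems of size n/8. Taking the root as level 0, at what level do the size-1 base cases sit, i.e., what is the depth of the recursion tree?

For divide and conquer with division factor 8:

Problem sizes at each level:
Level 0: 2097152
Level 1: 262144
Level 2: 32768
Level 3: 4096
Level 4: 512
Level 5: 64
Level 6: 8
Level 7: 1

The root is level 0 and the size-1 base case is level 7 (the tree spans levels 0 through 7, i.e. 8 levels counting the root), so the depth is the number of divisions: log_8(2097152) = 7

The recursion tree depth is log_8(2097152) = 7. At each level, the problem size is divided by 8, so it takes 7 divisions to reduce to a base case of size 1. The algorithm makes 4 recursive calls at each level.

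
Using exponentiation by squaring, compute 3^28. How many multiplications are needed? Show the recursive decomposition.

Computing 3^28 by squaring (build up from 3^1; each line after the first costs one multiplication):

3^1 = 3
3^2 = (3^1)^2 = 3^2 = 9
3^3 = 3 * 3^2 = 3 * 9 = 27
3^6 = (3^3)^2 = 27^2 = 729
3^7 = 3 * 3^6 = 3 * 729 = 2187
3^14 = (3^7)^2 = 2187^2 = 4782969
3^28 = (3^14)^2 = 4782969^2 = 22876792454961

Result: 22876792454961
Multiplications needed: 6 (6 lines after 3^1)

3^28 = 22876792454961. Using exponentiation by squaring, this requires 6 multiplications. The key idea: if the exponent is even, square the half-power; if odd, multiply by the base once.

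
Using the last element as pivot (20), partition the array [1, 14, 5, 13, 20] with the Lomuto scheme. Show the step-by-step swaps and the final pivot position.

Lomuto partition with pivot = 20:

Initial array: [1, 14, 5, 13, 20]

arr[0]=1 <= 20: swap with position 0, array becomes [1, 14, 5, 13, 20]
arr[1]=14 <= 20: swap with position 1, array becomes [1, 14, 5, 13, 20]
arr[2]=5 <= 20: swap with position 2, array becomes [1, 14, 5, 13, 20]
arr[3]=13 <= 20: swap with position 3, array becomes [1, 14, 5, 13, 20]

Place pivot at position 4: [1, 14, 5, 13, 20]
Pivot position: 4

After partitioning with pivot 20, the array becomes [1, 14, 5, 13, 20]. The pivot is placed at index 4. All elements to the left of the pivot are <= 20, and all elements to the right are > 20.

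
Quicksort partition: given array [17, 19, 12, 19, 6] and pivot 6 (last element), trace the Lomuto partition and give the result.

Lomuto partition with pivot = 6:

Initial array: [17, 19, 12, 19, 6]

arr[0]=17 > 6: no swap
arr[1]=19 > 6: no swap
arr[2]=12 > 6: no swap
arr[3]=19 > 6: no swap

Place pivot at position 0: [6, 19, 12, 19, 17]
Pivot position: 0

After partitioning with pivot 6, the array becomes [6, 19, 12, 19, 17]. The pivot is placed at index 0. All elements to the left of the pivot are <= 6, and all elements to the right are > 6.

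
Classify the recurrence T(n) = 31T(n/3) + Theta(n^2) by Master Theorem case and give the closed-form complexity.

Master Theorem for T(n) = 31T(n/3) + O(n^2):

a = 31, b = 3, c = 2
log_b(a) = log_3(31) = 3.1257

Case 1: c = 2 < log_3(31) = 3.1257
T(n) = O(n^(log_3 31))

For T(n) = 31T(n/3) + O(n^2): log_3(31) = 3.1257. This is Case 1 of the Master Theorem (c < log_b(a), work dominated by leaves), giving O(n^(log_3 31)).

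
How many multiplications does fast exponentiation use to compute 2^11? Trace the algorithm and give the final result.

Computing 2^11 by squaring (build up from 2^1; each line after the first costs one multiplication):

2^1 = 2
2^2 = (2^1)^2 = 2^2 = 4
2^4 = (2^2)^2 = 4^2 = 16
2^5 = 2 * 2^4 = 2 * 16 = 32
2^10 = (2^5)^2 = 32^2 = 1024
2^11 = 2 * 2^10 = 2 * 1024 = 2048

Result: 2048
Multiplications needed: 5 (5 lines after 2^1)

2^11 = 2048. Using exponentiation by squaring, this requires 5 multiplications. The key idea: if the exponent is even, square the half-power; if odd, multiply by the base once.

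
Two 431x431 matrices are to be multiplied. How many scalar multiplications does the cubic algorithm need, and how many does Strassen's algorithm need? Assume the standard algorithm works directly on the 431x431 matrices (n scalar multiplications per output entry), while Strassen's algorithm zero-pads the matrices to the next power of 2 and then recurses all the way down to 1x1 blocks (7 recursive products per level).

Matrix multiplication for 431x431 matrices:

Strassen's algorithm requires power-of-2 dimensions. Pad 431x431 to 512x512 (next power of 2).

Standard algorithm: 431^3 = 80062991 multiplications
Strassen's algorithm: 7^(log2(512)) = 7^9 = 40353607 multiplications
Savings: 80062991 - 40353607 = 39709384 multiplications

Standard: 80062991 multiplications (431^3). Strassen: 40353607 multiplications (7^9, after padding to 512x512). Strassen reduces 8 recursive multiplications to 7 at each level.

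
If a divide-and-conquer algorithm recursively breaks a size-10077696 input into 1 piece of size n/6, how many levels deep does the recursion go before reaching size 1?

For divide and conquer with division factor 6:

Problem sizes at each level:
Level 0: 10077696
Level 1: 1679616
Level 2: 279936
Level 3: 46656
Level 4: 7776
Level 5: 1296
Level 6: 216
Level 7: 36
Level 8: 6
Level 9: 1

The root is level 0 and the size-1 base case is level 9 (the tree spans levels 0 through 9, i.e. 10 levels counting the root), so the depth is the number of divisions: log_6(10077696) = 9

The recursion tree depth is log_6(10077696) = 9. At each level, the problem size is divided by 6, so it takes 9 divisions to reduce to a base case of size 1. The algorithm makes 1 recursive call at each level.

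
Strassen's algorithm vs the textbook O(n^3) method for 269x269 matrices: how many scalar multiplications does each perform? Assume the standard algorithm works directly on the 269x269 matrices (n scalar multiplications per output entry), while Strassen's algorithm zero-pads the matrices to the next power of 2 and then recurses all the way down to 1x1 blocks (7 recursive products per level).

Matrix multiplication for 269x269 matrices:

Strassen's algorithm requires power-of-2 dimensions. Pad 269x269 to 512x512 (next power of 2).

Standard algorithm: 269^3 = 19465109 multiplications
Strassen's algorithm: 7^(log2(512)) = 7^9 = 40353607 multiplications
Difference: 19465109 - 40353607 = -20888498 (Strassen uses MORE here due to padding overhead — for small or just-over-power-of-2 n, padding can outweigh the per-level savings)

Standard: 19465109 multiplications (269^3). Strassen: 40353607 multiplications (7^9, after padding to 512x512). Strassen reduces 8 recursive multiplications to 7 at each level.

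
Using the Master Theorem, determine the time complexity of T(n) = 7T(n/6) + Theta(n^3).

Master Theorem for T(n) = 7T(n/6) + O(n^3):

a = 7, b = 6, c = 3
log_b(a) = log_6(7) = 1.0860

Case 3: c = 3 > log_6(7) = 1.0860
T(n) = O(n^3) = O(n^3)

For T(n) = 7T(n/6) + O(n^3): log_6(7) = 1.0860. This is Case 3 of the Master Theorem (c > log_b(a), work dominated by root), giving O(n^3).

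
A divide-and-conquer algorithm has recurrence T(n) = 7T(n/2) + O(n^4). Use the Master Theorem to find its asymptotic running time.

Master Theorem for T(n) = 7T(n/2) + O(n^4):

a = 7, b = 2, c = 4
log_b(a) = log_2(7) = 2.8074

Case 3: c = 4 > log_2(7) = 2.8074
T(n) = O(n^4) = O(n^4)

For T(n) = 7T(n/2) + O(n^4): log_2(7) = 2.8074. This is Case 3 of the Master Theorem (c > log_b(a), work dominated by root), giving O(n^4).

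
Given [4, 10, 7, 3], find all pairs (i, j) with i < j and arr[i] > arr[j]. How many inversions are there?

Finding inversions in [4, 10, 7, 3]:

(0, 3): arr[0]=4 > arr[3]=3
(1, 2): arr[1]=10 > arr[2]=7
(1, 3): arr[1]=10 > arr[3]=3
(2, 3): arr[2]=7 > arr[3]=3

Total inversions: 4

The array has 4 inversion(s): (0,3), (1,2), (1,3), (2,3). Each pair (i,j) satisfies i < j and arr[i] > arr[j].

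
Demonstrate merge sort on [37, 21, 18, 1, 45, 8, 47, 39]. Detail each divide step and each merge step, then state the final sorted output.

Merge sort trace:

Split: [37, 21, 18, 1, 45, 8, 47, 39] -> [37, 21, 18, 1] and [45, 8, 47, 39]
  Split: [37, 21, 18, 1] -> [37, 21] and [18, 1]
    Split: [37, 21] -> [37] and [21]
    Merge: [37] + [21] -> [21, 37]
    Split: [18, 1] -> [18] and [1]
    Merge: [18] + [1] -> [1, 18]
  Merge: [21, 37] + [1, 18] -> [1, 18, 21, 37]
  Split: [45, 8, 47, 39] -> [45, 8] and [47, 39]
    Split: [45, 8] -> [45] and [8]
    Merge: [45] + [8] -> [8, 45]
    Split: [47, 39] -> [47] and [39]
    Merge: [47] + [39] -> [39, 47]
  Merge: [8, 45] + [39, 47] -> [8, 39, 45, 47]
Merge: [1, 18, 21, 37] + [8, 39, 45, 47] -> [1, 8, 18, 21, 37, 39, 45, 47]

Final sorted array: [1, 8, 18, 21, 37, 39, 45, 47]

The merge sort proceeds by recursively splitting the array and merging sorted halves.
After all merges, the sorted array is [1, 8, 18, 21, 37, 39, 45, 47].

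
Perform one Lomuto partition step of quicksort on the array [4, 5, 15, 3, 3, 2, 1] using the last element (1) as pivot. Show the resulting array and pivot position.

Lomuto partition with pivot = 1:

Initial array: [4, 5, 15, 3, 3, 2, 1]

arr[0]=4 > 1: no swap
arr[1]=5 > 1: no swap
arr[2]=15 > 1: no swap
arr[3]=3 > 1: no swap
arr[4]=3 > 1: no swap
arr[5]=2 > 1: no swap

Place pivot at position 0: [1, 5, 15, 3, 3, 2, 4]
Pivot position: 0

After partitioning with pivot 1, the array becomes [1, 5, 15, 3, 3, 2, 4]. The pivot is placed at index 0. All elements to the left of the pivot are <= 1, and all elements to the right are > 1.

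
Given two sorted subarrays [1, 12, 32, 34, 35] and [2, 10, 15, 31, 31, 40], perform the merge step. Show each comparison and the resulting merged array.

Merging process:

Compare 1 vs 2: take 1 from left. Merged: [1]
Compare 12 vs 2: take 2 from right. Merged: [1, 2]
Compare 12 vs 10: take 10 from right. Merged: [1, 2, 10]
Compare 12 vs 15: take 12 from left. Merged: [1, 2, 10, 12]
Compare 32 vs 15: take 15 from right. Merged: [1, 2, 10, 12, 15]
Compare 32 vs 31: take 31 from right. Merged: [1, 2, 10, 12, 15, 31]
Compare 32 vs 31: take 31 from right. Merged: [1, 2, 10, 12, 15, 31, 31]
Compare 32 vs 40: take 32 from left. Merged: [1, 2, 10, 12, 15, 31, 31, 32]
Compare 34 vs 40: take 34 from left. Merged: [1, 2, 10, 12, 15, 31, 31, 32, 34]
Compare 35 vs 40: take 35 from left. Merged: [1, 2, 10, 12, 15, 31, 31, 32, 34, 35]
Append remaining from right: [40]. Merged: [1, 2, 10, 12, 15, 31, 31, 32, 34, 35, 40]

Final merged array: [1, 2, 10, 12, 15, 31, 31, 32, 34, 35, 40]
Total comparisons: 10

The merged array is [1, 2, 10, 12, 15, 31, 31, 32, 34, 35, 40], requiring 10 comparisons. The merge step runs in O(n) time where n is the total number of elements.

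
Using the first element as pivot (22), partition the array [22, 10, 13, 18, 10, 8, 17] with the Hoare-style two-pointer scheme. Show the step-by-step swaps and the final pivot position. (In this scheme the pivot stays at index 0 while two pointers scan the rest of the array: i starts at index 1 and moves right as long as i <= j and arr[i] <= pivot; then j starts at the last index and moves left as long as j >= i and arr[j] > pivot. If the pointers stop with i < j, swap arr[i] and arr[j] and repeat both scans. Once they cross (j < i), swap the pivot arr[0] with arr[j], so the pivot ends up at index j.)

Hoare-style two-pointer partition with pivot = 22:

Initial array: [22, 10, 13, 18, 10, 8, 17]

Pointers start at i = 1, j = 6.
i ends at 7, j ends at 6: the pointers have crossed (j < i), so scanning stops.

Swap pivot arr[0] with arr[6] to place pivot at position 6: [17, 10, 13, 18, 10, 8, 22]
Pivot position: 6

After partitioning with pivot 22, the array becomes [17, 10, 13, 18, 10, 8, 22]. The pivot is placed at index 6. All elements to the left of the pivot are <= 22, and all elements to the right are > 22.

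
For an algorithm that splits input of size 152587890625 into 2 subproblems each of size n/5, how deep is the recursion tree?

For divide and conquer with division factor 5:

Problem sizes at each level:
Level 0: 152587890625
Level 1: 30517578125
Level 2: 6103515625
Level 3: 1220703125
Level 4: 244140625
Level 5: 48828125
Level 6: 9765625
Level 7: 1953125
Level 8: 390625
Level 9: 78125
Level 10: 15625
Level 11: 3125
Level 12: 625
Level 13: 125
Level 14: 25
Level 15: 5
Level 16: 1

The root is level 0 and the size-1 base case is level 16 (the tree spans levels 0 through 16, i.e. 17 levels counting the root), so the depth is the number of divisions: log_5(152587890625) = 16

The recursion tree depth is log_5(152587890625) = 16. At each level, the problem size is divided by 5, so it takes 16 divisions to reduce to a base case of size 1. The algorithm makes 2 recursive calls at each level.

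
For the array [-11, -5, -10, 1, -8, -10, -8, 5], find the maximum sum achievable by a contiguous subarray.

Using Kadane's algorithm on [-11, -5, -10, 1, -8, -10, -8, 5]:

Scanning through the array:
Position 1 (value -5): max_ending_here = -5, max_so_far = -5
Position 2 (value -10): max_ending_here = -10, max_so_far = -5
Position 3 (value 1): max_ending_here = 1, max_so_far = 1
Position 4 (value -8): max_ending_here = -7, max_so_far = 1
Position 5 (value -10): max_ending_here = -10, max_so_far = 1
Position 6 (value -8): max_ending_here = -8, max_so_far = 1
Position 7 (value 5): max_ending_here = 5, max_so_far = 5

Maximum subarray: [5]
Maximum sum: 5

The maximum subarray is [5] with sum 5. This subarray runs from index 7 to index 7.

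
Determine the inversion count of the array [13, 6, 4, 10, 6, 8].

Finding inversions in [13, 6, 4, 10, 6, 8]:

(0, 1): arr[0]=13 > arr[1]=6
(0, 2): arr[0]=13 > arr[2]=4
(0, 3): arr[0]=13 > arr[3]=10
(0, 4): arr[0]=13 > arr[4]=6
(0, 5): arr[0]=13 > arr[5]=8
(1, 2): arr[1]=6 > arr[2]=4
(3, 4): arr[3]=10 > arr[4]=6
(3, 5): arr[3]=10 > arr[5]=8

Total inversions: 8

The array has 8 inversion(s): (0,1), (0,2), (0,3), (0,4), (0,5), (1,2), (3,4), (3,5). Each pair (i,j) satisfies i < j and arr[i] > arr[j].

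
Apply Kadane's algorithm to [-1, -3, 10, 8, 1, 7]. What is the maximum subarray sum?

Using Kadane's algorithm on [-1, -3, 10, 8, 1, 7]:

Scanning through the array:
Position 1 (value -3): max_ending_here = -3, max_so_far = -1
Position 2 (value 10): max_ending_here = 10, max_so_far = 10
Position 3 (value 8): max_ending_here = 18, max_so_far = 18
Position 4 (value 1): max_ending_here = 19, max_so_far = 19
Position 5 (value 7): max_ending_here = 26, max_so_far = 26

Maximum subarray: [10, 8, 1, 7]
Maximum sum: 26

The maximum subarray is [10, 8, 1, 7] with sum 26. This subarray runs from index 2 to index 5.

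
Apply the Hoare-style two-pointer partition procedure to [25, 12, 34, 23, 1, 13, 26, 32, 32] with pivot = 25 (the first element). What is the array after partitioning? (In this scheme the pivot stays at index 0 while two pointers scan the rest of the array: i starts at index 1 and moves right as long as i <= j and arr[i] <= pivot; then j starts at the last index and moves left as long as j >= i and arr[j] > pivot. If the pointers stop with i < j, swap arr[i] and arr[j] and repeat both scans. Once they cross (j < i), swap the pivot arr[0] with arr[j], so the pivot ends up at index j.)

Hoare-style two-pointer partition with pivot = 25:

Initial array: [25, 12, 34, 23, 1, 13, 26, 32, 32]

Pointers start at i = 1, j = 8.
i stops at index 2 (arr[2]=34 > 25), j stops at index 5 (arr[5]=13 <= 25): swap arr[2] and arr[5], array becomes [25, 12, 13, 23, 1, 34, 26, 32, 32]
i ends at 5, j ends at 4: the pointers have crossed (j < i), so scanning stops.

Swap pivot arr[0] with arr[4] to place pivot at position 4: [1, 12, 13, 23, 25, 34, 26, 32, 32]
Pivot position: 4

After partitioning with pivot 25, the array becomes [1, 12, 13, 23, 25, 34, 26, 32, 32]. The pivot is placed at index 4. All elements to the left of the pivot are <= 25, and all elements to the right are > 25.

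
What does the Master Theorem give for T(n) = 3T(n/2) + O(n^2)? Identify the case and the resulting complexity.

Master Theorem for T(n) = 3T(n/2) + O(n^2):

a = 3, b = 2, c = 2
log_b(a) = log_2(3) = 1.5850

Case 3: c = 2 > log_2(3) = 1.5850
T(n) = O(n^2) = O(n^2)

For T(n) = 3T(n/2) + O(n^2): log_2(3) = 1.5850. This is Case 3 of the Master Theorem (c > log_b(a), work dominated by root), giving O(n^2).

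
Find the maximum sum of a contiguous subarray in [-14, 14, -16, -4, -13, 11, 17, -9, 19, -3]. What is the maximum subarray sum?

Using Kadane's algorithm on [-14, 14, -16, -4, -13, 11, 17, -9, 19, -3]:

Scanning through the array:
Position 1 (value 14): max_ending_here = 14, max_so_far = 14
Position 2 (value -16): max_ending_here = -2, max_so_far = 14
Position 3 (value -4): max_ending_here = -4, max_so_far = 14
Position 4 (value -13): max_ending_here = -13, max_so_far = 14
Position 5 (value 11): max_ending_here = 11, max_so_far = 14
Position 6 (value 17): max_ending_here = 28, max_so_far = 28
Position 7 (value -9): max_ending_here = 19, max_so_far = 28
Position 8 (value 19): max_ending_here = 38, max_so_far = 38
Position 9 (value -3): max_ending_here = 35, max_so_far = 38

Maximum subarray: [11, 17, -9, 19]
Maximum sum: 38

The maximum subarray is [11, 17, -9, 19] with sum 38. This subarray runs from index 5 to index 8.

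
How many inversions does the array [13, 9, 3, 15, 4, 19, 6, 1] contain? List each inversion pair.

Finding inversions in [13, 9, 3, 15, 4, 19, 6, 1]:

(0, 1): arr[0]=13 > arr[1]=9
(0, 2): arr[0]=13 > arr[2]=3
(0, 4): arr[0]=13 > arr[4]=4
(0, 6): arr[0]=13 > arr[6]=6
(0, 7): arr[0]=13 > arr[7]=1
(1, 2): arr[1]=9 > arr[2]=3
(1, 4): arr[1]=9 > arr[4]=4
(1, 6): arr[1]=9 > arr[6]=6
(1, 7): arr[1]=9 > arr[7]=1
(2, 7): arr[2]=3 > arr[7]=1
(3, 4): arr[3]=15 > arr[4]=4
(3, 6): arr[3]=15 > arr[6]=6
(3, 7): arr[3]=15 > arr[7]=1
(4, 7): arr[4]=4 > arr[7]=1
(5, 6): arr[5]=19 > arr[6]=6
(5, 7): arr[5]=19 > arr[7]=1
(6, 7): arr[6]=6 > arr[7]=1

Total inversions: 17

The array has 17 inversion(s): (0,1), (0,2), (0,4), (0,6), (0,7), (1,2), (1,4), (1,6), (1,7), (2,7), (3,4), (3,6), (3,7), (4,7), (5,6), (5,7), (6,7). Each pair (i,j) satisfies i < j and arr[i] > arr[j].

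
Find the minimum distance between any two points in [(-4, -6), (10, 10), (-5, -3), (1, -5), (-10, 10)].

Computing all pairwise distances among 5 points:

d((-4, -6), (10, 10)) = 21.2603
d((-4, -6), (-5, -3)) = 3.1623 <-- minimum
d((-4, -6), (1, -5)) = 5.099
d((-4, -6), (-10, 10)) = 17.088
d((10, 10), (-5, -3)) = 19.8494
d((10, 10), (1, -5)) = 17.4929
d((10, 10), (-10, 10)) = 20.0
d((-5, -3), (1, -5)) = 6.3246
d((-5, -3), (-10, 10)) = 13.9284
d((1, -5), (-10, 10)) = 18.6011

Closest pair: (-4, -6) and (-5, -3) with distance 3.1623

The closest pair is (-4, -6) and (-5, -3) with Euclidean distance 3.1623. For 5 points, brute-force pairwise comparison is shown above. For large n, the divide-and-conquer algorithm (sort by x, recurse on halves, check the dividing strip) achieves O(n log n).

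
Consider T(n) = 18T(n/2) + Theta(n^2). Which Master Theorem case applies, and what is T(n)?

Master Theorem for T(n) = 18T(n/2) + O(n^2):

a = 18, b = 2, c = 2
log_b(a) = log_2(18) = 4.1699

Case 1: c = 2 < log_2(18) = 4.1699
T(n) = O(n^(log_2 18))

For T(n) = 18T(n/2) + O(n^2): log_2(18) = 4.1699. This is Case 1 of the Master Theorem (c < log_b(a), work dominated by leaves), giving O(n^(log_2 18)).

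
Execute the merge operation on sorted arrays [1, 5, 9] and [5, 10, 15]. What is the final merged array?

Merging process:

Compare 1 vs 5: take 1 from left. Merged: [1]
Compare 5 vs 5: take 5 from left. Merged: [1, 5]
Compare 9 vs 5: take 5 from right. Merged: [1, 5, 5]
Compare 9 vs 10: take 9 from left. Merged: [1, 5, 5, 9]
Append remaining from right: [10, 15]. Merged: [1, 5, 5, 9, 10, 15]

Final merged array: [1, 5, 5, 9, 10, 15]
Total comparisons: 4

The merged array is [1, 5, 5, 9, 10, 15], requiring 4 comparisons. The merge step runs in O(n) time where n is the total number of elements.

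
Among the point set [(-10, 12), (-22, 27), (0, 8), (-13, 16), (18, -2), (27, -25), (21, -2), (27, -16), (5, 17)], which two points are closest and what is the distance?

Computing all pairwise distances among 9 points:

d((-10, 12), (-22, 27)) = 19.2094
d((-10, 12), (0, 8)) = 10.7703
d((-10, 12), (-13, 16)) = 5.0
d((-10, 12), (18, -2)) = 31.305
d((-10, 12), (27, -25)) = 52.3259
d((-10, 12), (21, -2)) = 34.0147
d((-10, 12), (27, -16)) = 46.4004
d((-10, 12), (5, 17)) = 15.8114
d((-22, 27), (0, 8)) = 29.0689
d((-22, 27), (-13, 16)) = 14.2127
d((-22, 27), (18, -2)) = 49.4065
d((-22, 27), (27, -25)) = 71.4493
d((-22, 27), (21, -2)) = 51.8652
d((-22, 27), (27, -16)) = 65.192
d((-22, 27), (5, 17)) = 28.7924
d((0, 8), (-13, 16)) = 15.2643
d((0, 8), (18, -2)) = 20.5913
d((0, 8), (27, -25)) = 42.638
d((0, 8), (21, -2)) = 23.2594
d((0, 8), (27, -16)) = 36.1248
d((0, 8), (5, 17)) = 10.2956
d((-13, 16), (18, -2)) = 35.8469
d((-13, 16), (27, -25)) = 57.28
d((-13, 16), (21, -2)) = 38.4708
d((-13, 16), (27, -16)) = 51.225
d((-13, 16), (5, 17)) = 18.0278
d((18, -2), (27, -25)) = 24.6982
d((18, -2), (21, -2)) = 3.0 <-- minimum
d((18, -2), (27, -16)) = 16.6433
d((18, -2), (5, 17)) = 23.0217
d((27, -25), (21, -2)) = 23.7697
d((27, -25), (27, -16)) = 9.0
d((27, -25), (5, 17)) = 47.4131
d((21, -2), (27, -16)) = 15.2315
d((21, -2), (5, 17)) = 24.8395
d((27, -16), (5, 17)) = 39.6611

Closest pair: (18, -2) and (21, -2) with distance 3.0

The closest pair is (18, -2) and (21, -2) with Euclidean distance 3.0. For 9 points, brute-force pairwise comparison is shown above. For large n, the divide-and-conquer algorithm (sort by x, recurse on halves, check the dividing strip) achieves O(n log n).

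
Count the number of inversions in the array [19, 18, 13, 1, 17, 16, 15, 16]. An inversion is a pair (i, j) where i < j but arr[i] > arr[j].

Finding inversions in [19, 18, 13, 1, 17, 16, 15, 16]:

(0, 1): arr[0]=19 > arr[1]=18
(0, 2): arr[0]=19 > arr[2]=13
(0, 3): arr[0]=19 > arr[3]=1
(0, 4): arr[0]=19 > arr[4]=17
(0, 5): arr[0]=19 > arr[5]=16
(0, 6): arr[0]=19 > arr[6]=15
(0, 7): arr[0]=19 > arr[7]=16
(1, 2): arr[1]=18 > arr[2]=13
(1, 3): arr[1]=18 > arr[3]=1
(1, 4): arr[1]=18 > arr[4]=17
(1, 5): arr[1]=18 > arr[5]=16
(1, 6): arr[1]=18 > arr[6]=15
(1, 7): arr[1]=18 > arr[7]=16
(2, 3): arr[2]=13 > arr[3]=1
(4, 5): arr[4]=17 > arr[5]=16
(4, 6): arr[4]=17 > arr[6]=15
(4, 7): arr[4]=17 > arr[7]=16
(5, 6): arr[5]=16 > arr[6]=15

Total inversions: 18

The array has 18 inversion(s): (0,1), (0,2), (0,3), (0,4), (0,5), (0,6), (0,7), (1,2), (1,3), (1,4), (1,5), (1,6), (1,7), (2,3), (4,5), (4,6), (4,7), (5,6). Each pair (i,j) satisfies i < j and arr[i] > arr[j].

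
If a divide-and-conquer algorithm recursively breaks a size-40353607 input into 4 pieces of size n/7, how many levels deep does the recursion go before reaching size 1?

For divide and conquer with division factor 7:

Problem sizes at each level:
Level 0: 40353607
Level 1: 5764801
Level 2: 823543
Level 3: 117649
Level 4: 16807
Level 5: 2401
Level 6: 343
Level 7: 49
Level 8: 7
Level 9: 1

The root is level 0 and the size-1 base case is level 9 (the tree spans levels 0 through 9, i.e. 10 levels counting the root), so the depth is the number of divisions: log_7(40353607) = 9

The recursion tree depth is log_7(40353607) = 9. At each level, the problem size is divided by 7, so it takes 9 divisions to reduce to a base case of size 1. The algorithm makes 4 recursive calls at each level.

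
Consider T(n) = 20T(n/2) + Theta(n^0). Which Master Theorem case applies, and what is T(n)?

Master Theorem for T(n) = 20T(n/2) + O(n^0):

a = 20, b = 2, c = 0
log_b(a) = log_2(20) = 4.3219

Case 1: c = 0 < log_2(20) = 4.3219
T(n) = O(n^(log_2 20))

For T(n) = 20T(n/2) + O(n^0): log_2(20) = 4.3219. This is Case 1 of the Master Theorem (c < log_b(a), work dominated by leaves), giving O(n^(log_2 20)).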